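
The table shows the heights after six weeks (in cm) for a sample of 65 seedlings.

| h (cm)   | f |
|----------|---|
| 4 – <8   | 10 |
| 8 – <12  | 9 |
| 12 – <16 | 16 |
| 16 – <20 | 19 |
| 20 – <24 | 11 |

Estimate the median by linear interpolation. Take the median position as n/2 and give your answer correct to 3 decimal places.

15.375

Cumulative frequencies: 10, 19, 35, 54, 65
n = 65; position = n/2 = 32.5.
This falls in the class 12 – <16: L = 12, F = 19, f = 16, h = 4.
Median ≈ 12 + ((32.5 − 19) / 16) × 4 = 15.3750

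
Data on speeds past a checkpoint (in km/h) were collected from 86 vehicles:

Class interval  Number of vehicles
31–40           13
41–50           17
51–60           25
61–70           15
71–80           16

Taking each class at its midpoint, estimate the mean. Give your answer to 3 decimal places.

55.965

Midpoints: 35.5, 45.5, 55.5, 65.5, 75.5
Σfm = 13×35.5 + 17×45.5 + 25×55.5 + 15×65.5 + 16×75.5 = 4813
n = Σf = 86
Mean = 4813 / 86 = 55.9651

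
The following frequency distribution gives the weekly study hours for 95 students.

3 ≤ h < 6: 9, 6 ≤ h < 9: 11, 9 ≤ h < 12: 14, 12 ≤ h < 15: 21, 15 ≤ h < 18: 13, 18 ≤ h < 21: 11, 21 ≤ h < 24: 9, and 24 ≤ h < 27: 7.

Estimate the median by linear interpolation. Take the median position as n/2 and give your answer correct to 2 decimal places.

Cumulative frequencies: 9, 20, 34, 55, 68, 79, 88, 95
n = 95; position = n/2 = 47.5.
This falls in the class 12 ≤ h < 15: L = 12, F = 34, f = 21, h = 3.
Median ≈ 12 + ((47.5 − 34) / 21) × 3 = 13.9286

13.93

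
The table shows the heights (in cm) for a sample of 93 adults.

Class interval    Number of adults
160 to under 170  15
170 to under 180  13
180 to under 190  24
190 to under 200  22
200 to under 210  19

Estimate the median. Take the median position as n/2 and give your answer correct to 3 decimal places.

Cumulative frequencies: 15, 28, 52, 74, 93
n = 93; position = n/2 = 46.5.
This falls in the class 180 to under 190: L = 180, F = 28, f = 24, h = 10.
Median ≈ 180 + ((46.5 − 28) / 24) × 10 = 187.7083

187.708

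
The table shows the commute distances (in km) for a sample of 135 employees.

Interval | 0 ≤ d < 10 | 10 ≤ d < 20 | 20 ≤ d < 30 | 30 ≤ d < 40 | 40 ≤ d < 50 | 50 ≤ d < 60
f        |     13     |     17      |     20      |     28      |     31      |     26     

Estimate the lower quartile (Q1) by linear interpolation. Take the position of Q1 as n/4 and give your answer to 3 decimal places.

Cumulative frequencies: 13, 30, 50, 78, 109, 135
n = 135; position = n/4 = 33.75.
This falls in the class 20 ≤ d < 30: L = 20, F = 30, f = 20, h = 10.
Lower quartile ≈ 20 + ((33.75 − 30) / 20) × 10 = 21.8750

21.875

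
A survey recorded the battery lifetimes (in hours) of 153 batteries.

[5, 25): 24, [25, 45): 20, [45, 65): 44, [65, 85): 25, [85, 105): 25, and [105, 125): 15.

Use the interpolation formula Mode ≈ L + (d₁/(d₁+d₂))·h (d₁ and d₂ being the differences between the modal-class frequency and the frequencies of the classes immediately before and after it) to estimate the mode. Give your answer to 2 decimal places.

Modal class: [45, 65) (highest frequency 44).
d₁ = 44 − 20 = 24, d₂ = 44 − 25 = 19
Mode ≈ 45 + (24/(24+19)) × 20 = 45 + 11.1628 = 56.1628

56.16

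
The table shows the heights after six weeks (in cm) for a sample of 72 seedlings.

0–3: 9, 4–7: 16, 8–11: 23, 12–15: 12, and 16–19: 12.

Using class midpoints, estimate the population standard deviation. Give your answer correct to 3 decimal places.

Midpoints: 1.5, 5.5, 9.5, 13.5, 17.5
n = 72, Σfm = 692, mean = 9.6111
Σfm² = 8442
Σf(m − x̄)² = Σfm² − (Σfm)²/n = 8442 − 692²/72 = 1791.1111
Population variance = 1791.1111 / 72 = 24.8765
Standard deviation = √24.8765 = 4.9876

4.988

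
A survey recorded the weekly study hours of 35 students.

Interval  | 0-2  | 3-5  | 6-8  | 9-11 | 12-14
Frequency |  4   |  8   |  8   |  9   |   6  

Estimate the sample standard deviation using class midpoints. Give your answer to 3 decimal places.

Midpoints: 1, 4, 7, 10, 13
n = 35, Σfm = 260, mean = 7.4286
Σfm² = 2438
Σf(m − x̄)² = Σfm² − (Σfm)²/n = 2438 − 260²/35 = 506.5714
Sample variance = 506.5714 / 34 = 14.8992
Standard deviation = √14.8992 = 3.8599

3.860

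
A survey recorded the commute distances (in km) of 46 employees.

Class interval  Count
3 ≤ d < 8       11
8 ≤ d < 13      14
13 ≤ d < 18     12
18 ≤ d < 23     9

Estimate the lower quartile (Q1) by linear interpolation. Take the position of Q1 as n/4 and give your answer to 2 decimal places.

8.18

Cumulative frequencies: 11, 25, 37, 46
n = 46; position = n/4 = 11.5.
This falls in the class 8 ≤ d < 13: L = 8, F = 11, f = 14, h = 5.
Lower quartile ≈ 8 + ((11.5 − 11) / 14) × 5 = 8.1786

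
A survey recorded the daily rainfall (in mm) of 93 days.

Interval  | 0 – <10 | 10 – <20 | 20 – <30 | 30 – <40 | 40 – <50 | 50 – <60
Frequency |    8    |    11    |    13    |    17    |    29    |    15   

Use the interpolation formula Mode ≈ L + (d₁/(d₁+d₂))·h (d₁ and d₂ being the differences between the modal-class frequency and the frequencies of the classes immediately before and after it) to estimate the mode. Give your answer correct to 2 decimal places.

Modal class: 40 – <50 (highest frequency 29).
d₁ = 29 − 17 = 12, d₂ = 29 − 15 = 14
Mode ≈ 40 + (12/(12+14)) × 10 = 40 + 4.6154 = 44.6154

44.62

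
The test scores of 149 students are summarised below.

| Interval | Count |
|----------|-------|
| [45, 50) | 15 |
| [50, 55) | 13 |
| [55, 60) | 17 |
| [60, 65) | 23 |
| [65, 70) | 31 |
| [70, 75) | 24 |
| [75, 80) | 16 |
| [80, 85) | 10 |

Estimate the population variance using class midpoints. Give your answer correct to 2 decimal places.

Midpoints: 47.5, 52.5, 57.5, 62.5, 67.5, 72.5, 77.5, 82.5
n = 149, Σfm = 9707.5, mean = 65.1510
Σfm² = 647281.25
Σf(m − x̄)² = Σfm² − (Σfm)²/n = 647281.25 − 9707.5²/149 = 14827.8523
Population variance = 14827.8523 / 149 = 99.5158

99.52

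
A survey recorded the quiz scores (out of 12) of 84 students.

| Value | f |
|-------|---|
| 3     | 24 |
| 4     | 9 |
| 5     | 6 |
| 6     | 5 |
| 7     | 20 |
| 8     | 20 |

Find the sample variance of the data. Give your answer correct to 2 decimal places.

4.13

Values: 3, 4, 5, 6, 7, 8
n = 84, Σfx = 468, mean = 5.5714
Σfx² = 2950
Σf(x − x̄)² = Σfx² − (Σfx)²/n = 2950 − 468²/84 = 342.5714
Sample variance = 342.5714 / 83 = 4.1274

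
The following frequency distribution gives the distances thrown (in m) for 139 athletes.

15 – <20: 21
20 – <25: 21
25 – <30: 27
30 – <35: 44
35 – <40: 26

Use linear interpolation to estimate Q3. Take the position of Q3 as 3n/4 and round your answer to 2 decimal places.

34.01

Cumulative frequencies: 21, 42, 69, 113, 139
n = 139; position = 3n/4 = 104.25.
This falls in the class 30 – <35: L = 30, F = 69, f = 44, h = 5.
Upper quartile ≈ 30 + ((104.25 − 69) / 44) × 5 = 34.0057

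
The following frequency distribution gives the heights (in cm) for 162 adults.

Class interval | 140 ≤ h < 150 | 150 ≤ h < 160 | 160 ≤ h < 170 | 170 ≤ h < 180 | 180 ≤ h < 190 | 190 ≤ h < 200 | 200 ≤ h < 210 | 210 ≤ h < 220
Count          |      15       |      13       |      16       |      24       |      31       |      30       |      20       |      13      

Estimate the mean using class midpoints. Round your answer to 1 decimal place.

182.2

Midpoints: 145, 155, 165, 175, 185, 195, 205, 215
Σfm = 15×145 + 13×155 + 16×165 + 24×175 + 31×185 + 30×195 + 20×205 + 13×215 = 29510
n = Σf = 162
Mean = 29510 / 162 = 182.1605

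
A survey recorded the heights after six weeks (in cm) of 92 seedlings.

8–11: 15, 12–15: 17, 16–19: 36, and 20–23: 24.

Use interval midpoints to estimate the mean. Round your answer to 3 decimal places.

Midpoints: 9.5, 13.5, 17.5, 21.5
Σfm = 15×9.5 + 17×13.5 + 36×17.5 + 24×21.5 = 1518
n = Σf = 92
Mean = 1518 / 92 = 16.5000

16.500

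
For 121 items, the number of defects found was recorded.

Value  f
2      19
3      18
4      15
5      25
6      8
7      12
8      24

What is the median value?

5

Cumulative frequencies: 19, 37, 52, 77, 85, 97, 121
n = 121, so the median is the value in position (n+1)/2 = 61.
Position 61 falls at value 5.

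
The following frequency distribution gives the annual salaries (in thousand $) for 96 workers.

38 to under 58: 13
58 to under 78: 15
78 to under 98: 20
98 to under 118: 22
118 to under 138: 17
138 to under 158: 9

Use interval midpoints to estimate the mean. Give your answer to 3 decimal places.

Midpoints: 48, 68, 88, 108, 128, 148
Σfm = 13×48 + 15×68 + 20×88 + 22×108 + 17×128 + 9×148 = 9288
n = Σf = 96
Mean = 9288 / 96 = 96.7500

96.750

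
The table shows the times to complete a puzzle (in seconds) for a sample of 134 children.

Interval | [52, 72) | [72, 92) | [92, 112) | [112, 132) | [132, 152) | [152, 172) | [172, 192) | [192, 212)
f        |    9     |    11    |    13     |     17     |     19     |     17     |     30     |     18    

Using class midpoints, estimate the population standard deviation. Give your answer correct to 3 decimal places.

42.613

Midpoints: 62, 82, 102, 122, 142, 162, 182, 202
n = 134, Σfm = 19408, mean = 144.8358
Σfm² = 3054296
Σf(m − x̄)² = Σfm² − (Σfm)²/n = 3054296 − 19408²/134 = 243322.3881
Population variance = 243322.3881 / 134 = 1815.8387
Standard deviation = √1815.8387 = 42.6127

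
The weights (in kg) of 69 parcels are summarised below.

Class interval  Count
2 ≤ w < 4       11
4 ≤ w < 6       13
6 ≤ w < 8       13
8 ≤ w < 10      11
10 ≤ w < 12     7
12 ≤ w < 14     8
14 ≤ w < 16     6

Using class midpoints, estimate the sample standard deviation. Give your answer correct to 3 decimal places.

3.781

Midpoints: 3, 5, 7, 9, 11, 13, 15
n = 69, Σfm = 559, mean = 8.1014
Σfm² = 5501
Σf(m − x̄)² = Σfm² − (Σfm)²/n = 5501 − 559²/69 = 972.2899
Sample variance = 972.2899 / 68 = 14.2984
Standard deviation = √14.2984 = 3.7813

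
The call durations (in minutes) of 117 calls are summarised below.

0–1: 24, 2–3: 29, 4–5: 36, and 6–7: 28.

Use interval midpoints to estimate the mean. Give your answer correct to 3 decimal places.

3.662

Midpoints: 0.5, 2.5, 4.5, 6.5
Σfm = 24×0.5 + 29×2.5 + 36×4.5 + 28×6.5 = 428.5
n = Σf = 117
Mean = 428.5 / 117 = 3.6624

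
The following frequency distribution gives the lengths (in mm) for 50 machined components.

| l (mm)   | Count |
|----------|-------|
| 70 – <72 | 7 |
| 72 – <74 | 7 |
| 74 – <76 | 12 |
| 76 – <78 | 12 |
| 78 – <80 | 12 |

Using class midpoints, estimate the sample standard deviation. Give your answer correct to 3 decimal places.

2.718

Midpoints: 71, 73, 75, 77, 79
n = 50, Σfm = 3780, mean = 75.6000
Σfm² = 286130
Σf(m − x̄)² = Σfm² − (Σfm)²/n = 286130 − 3780²/50 = 362.0000
Sample variance = 362.0000 / 49 = 7.3878
Standard deviation = √7.3878 = 2.7180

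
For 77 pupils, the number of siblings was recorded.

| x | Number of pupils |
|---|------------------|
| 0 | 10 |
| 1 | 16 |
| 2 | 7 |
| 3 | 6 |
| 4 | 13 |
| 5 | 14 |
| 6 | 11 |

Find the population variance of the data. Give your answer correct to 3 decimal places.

4.269

Values: 0, 1, 2, 3, 4, 5, 6
n = 77, Σfx = 236, mean = 3.0649
Σfx² = 1052
Σf(x − x̄)² = Σfx² − (Σfx)²/n = 1052 − 236²/77 = 328.6753
Population variance = 328.6753 / 77 = 4.2685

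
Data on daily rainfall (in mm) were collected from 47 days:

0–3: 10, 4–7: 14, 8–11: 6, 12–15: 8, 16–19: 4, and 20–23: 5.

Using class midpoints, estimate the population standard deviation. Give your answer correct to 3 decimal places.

6.466

Midpoints: 1.5, 5.5, 9.5, 13.5, 17.5, 21.5
n = 47, Σfm = 434.5, mean = 9.2447
Σfm² = 5981.75
Σf(m − x̄)² = Σfm² − (Σfm)²/n = 5981.75 − 434.5²/47 = 1964.9362
Population variance = 1964.9362 / 47 = 41.8072
Standard deviation = √41.8072 = 6.4658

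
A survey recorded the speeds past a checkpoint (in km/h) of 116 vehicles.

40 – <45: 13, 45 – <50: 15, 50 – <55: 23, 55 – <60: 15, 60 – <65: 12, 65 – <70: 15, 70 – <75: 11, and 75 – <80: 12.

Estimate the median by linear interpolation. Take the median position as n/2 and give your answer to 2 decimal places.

Cumulative frequencies: 13, 28, 51, 66, 78, 93, 104, 116
n = 116; position = n/2 = 58.
This falls in the class 55 – <60: L = 55, F = 51, f = 15, h = 5.
Median ≈ 55 + ((58 − 51) / 15) × 5 = 57.3333

57.33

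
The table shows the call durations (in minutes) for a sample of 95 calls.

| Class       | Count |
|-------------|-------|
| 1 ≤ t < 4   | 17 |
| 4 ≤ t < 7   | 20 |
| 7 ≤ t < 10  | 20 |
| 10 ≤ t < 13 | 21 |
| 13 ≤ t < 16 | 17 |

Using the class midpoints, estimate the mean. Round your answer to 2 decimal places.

Midpoints: 2.5, 5.5, 8.5, 11.5, 14.5
Σfm = 17×2.5 + 20×5.5 + 20×8.5 + 21×11.5 + 17×14.5 = 810.5
n = Σf = 95
Mean = 810.5 / 95 = 8.5316

8.53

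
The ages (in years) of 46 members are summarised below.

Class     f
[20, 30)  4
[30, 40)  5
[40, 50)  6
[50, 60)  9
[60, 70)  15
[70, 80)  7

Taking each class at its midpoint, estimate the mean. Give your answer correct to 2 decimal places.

55.22

Midpoints: 25, 35, 45, 55, 65, 75
Σfm = 4×25 + 5×35 + 6×45 + 9×55 + 15×65 + 7×75 = 2540
n = Σf = 46
Mean = 2540 / 46 = 55.2174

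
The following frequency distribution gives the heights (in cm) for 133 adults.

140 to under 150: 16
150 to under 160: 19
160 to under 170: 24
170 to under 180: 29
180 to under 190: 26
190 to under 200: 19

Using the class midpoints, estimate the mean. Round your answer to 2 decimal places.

Midpoints: 145, 155, 165, 175, 185, 195
Σfm = 16×145 + 19×155 + 24×165 + 29×175 + 26×185 + 19×195 = 22815
n = Σf = 133
Mean = 22815 / 133 = 171.5414

171.54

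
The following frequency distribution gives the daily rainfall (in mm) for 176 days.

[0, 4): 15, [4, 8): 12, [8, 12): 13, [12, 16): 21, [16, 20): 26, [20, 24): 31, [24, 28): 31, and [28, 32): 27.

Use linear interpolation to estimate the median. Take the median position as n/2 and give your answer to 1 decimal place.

Cumulative frequencies: 15, 27, 40, 61, 87, 118, 149, 176
n = 176; position = n/2 = 88.
This falls in the class [20, 24): L = 20, F = 87, f = 31, h = 4.
Median ≈ 20 + ((88 − 87) / 31) × 4 = 20.1290

20.1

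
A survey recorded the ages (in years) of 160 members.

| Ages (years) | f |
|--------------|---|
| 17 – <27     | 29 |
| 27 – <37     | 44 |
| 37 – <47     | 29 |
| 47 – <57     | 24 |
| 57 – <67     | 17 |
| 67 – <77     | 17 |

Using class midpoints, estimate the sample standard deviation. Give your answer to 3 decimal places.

Midpoints: 22, 32, 42, 52, 62, 72
n = 160, Σfm = 6790, mean = 42.4375
Σfm² = 328620
Σf(m − x̄)² = Σfm² − (Σfm)²/n = 328620 − 6790²/160 = 40469.3750
Sample variance = 40469.3750 / 159 = 254.5244
Standard deviation = √254.5244 = 15.9538

15.954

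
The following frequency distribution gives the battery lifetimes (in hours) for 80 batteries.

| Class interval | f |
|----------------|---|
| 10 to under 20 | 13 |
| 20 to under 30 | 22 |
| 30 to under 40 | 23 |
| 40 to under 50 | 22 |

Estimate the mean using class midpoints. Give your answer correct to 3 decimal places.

31.750

Midpoints: 15, 25, 35, 45
Σfm = 13×15 + 22×25 + 23×35 + 22×45 = 2540
n = Σf = 80
Mean = 2540 / 80 = 31.7500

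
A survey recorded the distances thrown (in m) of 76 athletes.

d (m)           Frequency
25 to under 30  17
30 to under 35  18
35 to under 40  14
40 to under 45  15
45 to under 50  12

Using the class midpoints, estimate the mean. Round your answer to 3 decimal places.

Midpoints: 27.5, 32.5, 37.5, 42.5, 47.5
Σfm = 17×27.5 + 18×32.5 + 14×37.5 + 15×42.5 + 12×47.5 = 2785
n = Σf = 76
Mean = 2785 / 76 = 36.6447

36.645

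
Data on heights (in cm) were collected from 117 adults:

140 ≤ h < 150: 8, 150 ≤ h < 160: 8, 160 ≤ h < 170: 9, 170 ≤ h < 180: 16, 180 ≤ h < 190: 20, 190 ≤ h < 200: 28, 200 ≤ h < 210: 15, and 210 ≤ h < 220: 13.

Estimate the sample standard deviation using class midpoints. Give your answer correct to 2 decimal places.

Midpoints: 145, 155, 165, 175, 185, 195, 205, 215
n = 117, Σfm = 21715, mean = 185.5983
Σfm² = 4075925
Σf(m − x̄)² = Σfm² − (Σfm)²/n = 4075925 − 21715²/117 = 45658.1197
Sample variance = 45658.1197 / 116 = 393.6045
Standard deviation = √393.6045 = 19.8395

19.84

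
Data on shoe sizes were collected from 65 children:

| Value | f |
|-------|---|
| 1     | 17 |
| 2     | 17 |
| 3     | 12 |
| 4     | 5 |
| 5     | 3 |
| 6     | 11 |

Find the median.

Cumulative frequencies: 17, 34, 46, 51, 54, 65
n = 65, so the median is the value in position (n+1)/2 = 33.
Position 33 falls at value 2.

2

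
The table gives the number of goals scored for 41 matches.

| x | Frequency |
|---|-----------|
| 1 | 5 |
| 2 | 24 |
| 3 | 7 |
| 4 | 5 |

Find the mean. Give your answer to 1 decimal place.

2.3

Values: 1, 2, 3, 4
Σfx = 5×1 + 24×2 + 7×3 + 5×4 = 94
n = Σf = 41
Mean = 94 / 41 = 2.2927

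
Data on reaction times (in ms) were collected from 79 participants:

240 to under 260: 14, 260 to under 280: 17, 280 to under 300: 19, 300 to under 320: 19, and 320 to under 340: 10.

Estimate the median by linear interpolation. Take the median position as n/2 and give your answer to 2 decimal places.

Cumulative frequencies: 14, 31, 50, 69, 79
n = 79; position = n/2 = 39.5.
This falls in the class 280 to under 300: L = 280, F = 31, f = 19, h = 20.
Median ≈ 280 + ((39.5 − 31) / 19) × 20 = 288.9474

288.95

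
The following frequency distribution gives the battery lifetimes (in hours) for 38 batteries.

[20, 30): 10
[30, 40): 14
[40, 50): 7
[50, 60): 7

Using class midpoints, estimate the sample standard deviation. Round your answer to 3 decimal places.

Midpoints: 25, 35, 45, 55
n = 38, Σfm = 1440, mean = 37.8947
Σfm² = 58750
Σf(m − x̄)² = Σfm² − (Σfm)²/n = 58750 − 1440²/38 = 4181.5789
Sample variance = 4181.5789 / 37 = 113.0156
Standard deviation = √113.0156 = 10.6309

10.631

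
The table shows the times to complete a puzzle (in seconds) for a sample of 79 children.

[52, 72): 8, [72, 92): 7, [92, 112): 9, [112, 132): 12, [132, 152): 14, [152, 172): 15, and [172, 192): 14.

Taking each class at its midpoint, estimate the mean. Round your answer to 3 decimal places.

Midpoints: 62, 82, 102, 122, 142, 162, 182
Σfm = 8×62 + 7×82 + 9×102 + 12×122 + 14×142 + 15×162 + 14×182 = 10418
n = Σf = 79
Mean = 10418 / 79 = 131.8734

131.873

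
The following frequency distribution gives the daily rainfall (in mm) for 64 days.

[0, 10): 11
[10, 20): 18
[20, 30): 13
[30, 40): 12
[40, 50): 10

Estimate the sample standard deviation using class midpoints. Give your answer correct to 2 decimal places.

13.39

Midpoints: 5, 15, 25, 35, 45
n = 64, Σfm = 1520, mean = 23.7500
Σfm² = 47400
Σf(m − x̄)² = Σfm² − (Σfm)²/n = 47400 − 1520²/64 = 11300.0000
Sample variance = 11300.0000 / 63 = 179.3651
Standard deviation = √179.3651 = 13.3927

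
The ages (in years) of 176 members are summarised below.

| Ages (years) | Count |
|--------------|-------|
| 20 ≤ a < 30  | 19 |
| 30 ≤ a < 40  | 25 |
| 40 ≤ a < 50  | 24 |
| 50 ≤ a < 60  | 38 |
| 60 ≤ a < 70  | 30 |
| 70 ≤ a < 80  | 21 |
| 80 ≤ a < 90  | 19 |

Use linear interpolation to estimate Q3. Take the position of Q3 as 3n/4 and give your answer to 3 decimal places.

68.667

Cumulative frequencies: 19, 44, 68, 106, 136, 157, 176
n = 176; position = 3n/4 = 132.
This falls in the class 60 ≤ a < 70: L = 60, F = 106, f = 30, h = 10.
Upper quartile ≈ 60 + ((132 − 106) / 30) × 10 = 68.6667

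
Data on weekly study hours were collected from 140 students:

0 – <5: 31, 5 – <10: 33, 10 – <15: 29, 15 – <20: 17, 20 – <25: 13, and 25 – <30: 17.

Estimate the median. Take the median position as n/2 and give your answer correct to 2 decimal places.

Cumulative frequencies: 31, 64, 93, 110, 123, 140
n = 140; position = n/2 = 70.
This falls in the class 10 – <15: L = 10, F = 64, f = 29, h = 5.
Median ≈ 10 + ((70 − 64) / 29) × 5 = 11.0345

11.03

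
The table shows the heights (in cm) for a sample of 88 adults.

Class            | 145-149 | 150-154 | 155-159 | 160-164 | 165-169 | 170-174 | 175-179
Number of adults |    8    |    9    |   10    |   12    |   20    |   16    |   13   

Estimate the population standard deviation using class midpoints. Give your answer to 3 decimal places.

9.258

Midpoints: 147, 152, 157, 162, 167, 172, 177
n = 88, Σfm = 14451, mean = 164.2159
Σfm² = 2380627
Σf(m − x̄)² = Σfm² − (Σfm)²/n = 2380627 − 14451²/88 = 7542.8977
Population variance = 7542.8977 / 88 = 85.7147
Standard deviation = √85.7147 = 9.2582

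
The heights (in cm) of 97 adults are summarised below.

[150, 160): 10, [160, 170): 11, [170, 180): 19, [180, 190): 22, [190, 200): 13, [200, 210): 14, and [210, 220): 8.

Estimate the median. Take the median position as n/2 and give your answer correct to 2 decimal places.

Cumulative frequencies: 10, 21, 40, 62, 75, 89, 97
n = 97; position = n/2 = 48.5.
This falls in the class [180, 190): L = 180, F = 40, f = 22, h = 10.
Median ≈ 180 + ((48.5 − 40) / 22) × 10 = 183.8636

183.86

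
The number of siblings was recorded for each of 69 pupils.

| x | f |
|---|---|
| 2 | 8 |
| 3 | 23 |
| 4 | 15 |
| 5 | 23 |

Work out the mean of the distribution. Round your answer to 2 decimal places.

3.77

Values: 2, 3, 4, 5
Σfx = 8×2 + 23×3 + 15×4 + 23×5 = 260
n = Σf = 69
Mean = 260 / 69 = 3.7681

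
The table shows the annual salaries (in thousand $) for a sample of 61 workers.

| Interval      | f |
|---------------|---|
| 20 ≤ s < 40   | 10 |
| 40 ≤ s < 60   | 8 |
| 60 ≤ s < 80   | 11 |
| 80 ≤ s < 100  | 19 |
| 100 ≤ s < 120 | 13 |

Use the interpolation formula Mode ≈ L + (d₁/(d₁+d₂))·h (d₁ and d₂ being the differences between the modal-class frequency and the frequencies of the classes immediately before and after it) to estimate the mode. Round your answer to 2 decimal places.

91.43

Modal class: 80 ≤ s < 100 (highest frequency 19).
d₁ = 19 − 11 = 8, d₂ = 19 − 13 = 6
Mode ≈ 80 + (8/(8+6)) × 20 = 80 + 11.4286 = 91.4286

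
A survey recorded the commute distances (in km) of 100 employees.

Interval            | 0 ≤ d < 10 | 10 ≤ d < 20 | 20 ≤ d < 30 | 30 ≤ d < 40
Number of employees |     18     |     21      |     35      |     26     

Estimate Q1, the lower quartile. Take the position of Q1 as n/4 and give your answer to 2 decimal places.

13.33

Cumulative frequencies: 18, 39, 74, 100
n = 100; position = n/4 = 25.
This falls in the class 10 ≤ d < 20: L = 10, F = 18, f = 21, h = 10.
Lower quartile ≈ 10 + ((25 − 18) / 21) × 10 = 13.3333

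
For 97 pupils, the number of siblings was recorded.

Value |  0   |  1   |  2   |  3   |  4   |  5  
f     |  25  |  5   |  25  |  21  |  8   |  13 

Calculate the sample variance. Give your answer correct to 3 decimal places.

2.817

Values: 0, 1, 2, 3, 4, 5
n = 97, Σfx = 215, mean = 2.2165
Σfx² = 747
Σf(x − x̄)² = Σfx² − (Σfx)²/n = 747 − 215²/97 = 270.4536
Sample variance = 270.4536 / 96 = 2.8172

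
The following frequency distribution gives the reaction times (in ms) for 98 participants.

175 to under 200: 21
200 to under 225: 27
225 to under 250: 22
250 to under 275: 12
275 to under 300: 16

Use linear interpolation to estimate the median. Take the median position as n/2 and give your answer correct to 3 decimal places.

Cumulative frequencies: 21, 48, 70, 82, 98
n = 98; position = n/2 = 49.
This falls in the class 225 to under 250: L = 225, F = 48, f = 22, h = 25.
Median ≈ 225 + ((49 − 48) / 22) × 25 = 226.1364

226.136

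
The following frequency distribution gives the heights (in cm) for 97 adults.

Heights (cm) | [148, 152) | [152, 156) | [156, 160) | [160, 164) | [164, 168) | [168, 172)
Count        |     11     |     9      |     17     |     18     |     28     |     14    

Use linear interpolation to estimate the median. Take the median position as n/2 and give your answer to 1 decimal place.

Cumulative frequencies: 11, 20, 37, 55, 83, 97
n = 97; position = n/2 = 48.5.
This falls in the class [160, 164): L = 160, F = 37, f = 18, h = 4.
Median ≈ 160 + ((48.5 − 37) / 18) × 4 = 162.5556

162.6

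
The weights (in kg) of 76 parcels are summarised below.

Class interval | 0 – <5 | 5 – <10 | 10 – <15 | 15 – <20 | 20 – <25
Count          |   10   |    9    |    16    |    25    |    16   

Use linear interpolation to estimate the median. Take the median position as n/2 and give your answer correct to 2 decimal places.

Cumulative frequencies: 10, 19, 35, 60, 76
n = 76; position = n/2 = 38.
This falls in the class 15 – <20: L = 15, F = 35, f = 25, h = 5.
Median ≈ 15 + ((38 − 35) / 25) × 5 = 15.6000

15.60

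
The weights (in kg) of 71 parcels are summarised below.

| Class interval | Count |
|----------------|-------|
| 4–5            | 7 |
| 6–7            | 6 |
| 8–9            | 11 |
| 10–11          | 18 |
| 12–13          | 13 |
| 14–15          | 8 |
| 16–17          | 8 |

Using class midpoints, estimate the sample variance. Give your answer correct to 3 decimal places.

12.221

Midpoints: 4.5, 6.5, 8.5, 10.5, 12.5, 14.5, 16.5
n = 71, Σfm = 763.5, mean = 10.7535
Σfm² = 9065.75
Σf(m − x̄)² = Σfm² − (Σfm)²/n = 9065.75 − 763.5²/71 = 855.4366
Sample variance = 855.4366 / 70 = 12.2205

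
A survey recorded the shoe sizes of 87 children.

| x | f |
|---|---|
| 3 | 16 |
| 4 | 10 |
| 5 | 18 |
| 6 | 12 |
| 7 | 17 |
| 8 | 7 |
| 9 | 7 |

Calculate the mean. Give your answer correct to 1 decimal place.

5.6

Values: 3, 4, 5, 6, 7, 8, 9
Σfx = 16×3 + 10×4 + 18×5 + 12×6 + 17×7 + 7×8 + 7×9 = 488
n = Σf = 87
Mean = 488 / 87 = 5.6092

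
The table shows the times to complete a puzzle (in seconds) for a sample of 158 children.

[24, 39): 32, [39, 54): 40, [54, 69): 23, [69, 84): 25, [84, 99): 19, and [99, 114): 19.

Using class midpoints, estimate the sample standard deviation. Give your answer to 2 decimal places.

25.06

Midpoints: 31.5, 46.5, 61.5, 76.5, 91.5, 106.5
n = 158, Σfm = 9957, mean = 63.0190
Σfm² = 726115.5
Σf(m − x̄)² = Σfm² − (Σfm)²/n = 726115.5 − 9957²/158 = 98635.4430
Sample variance = 98635.4430 / 157 = 628.2512
Standard deviation = √628.2512 = 25.0649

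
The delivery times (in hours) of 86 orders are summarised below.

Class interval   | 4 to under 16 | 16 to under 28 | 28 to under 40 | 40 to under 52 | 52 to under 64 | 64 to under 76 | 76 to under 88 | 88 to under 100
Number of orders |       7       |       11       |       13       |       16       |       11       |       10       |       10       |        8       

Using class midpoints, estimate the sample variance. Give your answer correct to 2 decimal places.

Midpoints: 10, 22, 34, 46, 58, 70, 82, 94
n = 86, Σfm = 4400, mean = 51.1628
Σfm² = 278840
Σf(m − x̄)² = Σfm² − (Σfm)²/n = 278840 − 4400²/86 = 53723.7209
Sample variance = 53723.7209 / 85 = 632.0438

632.04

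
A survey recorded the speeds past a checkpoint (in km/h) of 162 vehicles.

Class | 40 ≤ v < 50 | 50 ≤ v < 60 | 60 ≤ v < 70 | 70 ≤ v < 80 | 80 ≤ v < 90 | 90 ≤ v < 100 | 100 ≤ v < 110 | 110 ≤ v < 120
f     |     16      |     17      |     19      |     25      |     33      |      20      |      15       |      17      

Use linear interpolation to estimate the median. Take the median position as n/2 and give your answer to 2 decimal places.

81.21

Cumulative frequencies: 16, 33, 52, 77, 110, 130, 145, 162
n = 162; position = n/2 = 81.
This falls in the class 80 ≤ v < 90: L = 80, F = 77, f = 33, h = 10.
Median ≈ 80 + ((81 − 77) / 33) × 10 = 81.2121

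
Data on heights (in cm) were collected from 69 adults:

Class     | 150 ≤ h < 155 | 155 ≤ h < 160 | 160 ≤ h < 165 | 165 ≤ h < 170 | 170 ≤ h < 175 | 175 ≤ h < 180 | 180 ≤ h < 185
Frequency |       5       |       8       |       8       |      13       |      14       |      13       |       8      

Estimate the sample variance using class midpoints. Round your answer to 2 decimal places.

Midpoints: 152.5, 157.5, 162.5, 167.5, 172.5, 177.5, 182.5
n = 69, Σfm = 11682.5, mean = 169.3116
Σfm² = 1983331.25
Σf(m − x̄)² = Σfm² − (Σfm)²/n = 1983331.25 − 11682.5²/69 = 5348.5507
Sample variance = 5348.5507 / 68 = 78.6552

78.66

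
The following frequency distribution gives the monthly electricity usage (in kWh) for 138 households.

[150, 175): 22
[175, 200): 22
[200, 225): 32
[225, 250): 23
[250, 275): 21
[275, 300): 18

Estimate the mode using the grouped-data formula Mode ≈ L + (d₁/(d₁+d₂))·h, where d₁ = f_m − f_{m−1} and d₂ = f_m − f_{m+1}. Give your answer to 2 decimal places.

213.16

Modal class: [200, 225) (highest frequency 32).
d₁ = 32 − 22 = 10, d₂ = 32 − 23 = 9
Mode ≈ 200 + (10/(10+9)) × 25 = 200 + 13.1579 = 213.1579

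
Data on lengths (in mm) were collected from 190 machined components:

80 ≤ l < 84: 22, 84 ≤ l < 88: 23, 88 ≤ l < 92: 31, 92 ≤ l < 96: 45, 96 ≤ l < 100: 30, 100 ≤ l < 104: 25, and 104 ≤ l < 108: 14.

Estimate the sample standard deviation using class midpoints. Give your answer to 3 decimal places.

6.975

Midpoints: 82, 86, 90, 94, 98, 102, 106
n = 190, Σfm = 17776, mean = 93.5579
Σfm² = 1672280
Σf(m − x̄)² = Σfm² − (Σfm)²/n = 1672280 − 17776²/190 = 9194.8632
Sample variance = 9194.8632 / 189 = 48.6501
Standard deviation = √48.6501 = 6.9750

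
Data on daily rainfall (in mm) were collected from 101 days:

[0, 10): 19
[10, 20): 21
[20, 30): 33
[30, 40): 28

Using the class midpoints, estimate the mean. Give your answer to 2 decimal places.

21.93

Midpoints: 5, 15, 25, 35
Σfm = 19×5 + 21×15 + 33×25 + 28×35 = 2215
n = Σf = 101
Mean = 2215 / 101 = 21.9307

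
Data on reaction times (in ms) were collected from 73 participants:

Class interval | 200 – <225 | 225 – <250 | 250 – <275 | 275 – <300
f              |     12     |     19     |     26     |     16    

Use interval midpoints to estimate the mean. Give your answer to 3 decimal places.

Midpoints: 212.5, 237.5, 262.5, 287.5
Σfm = 12×212.5 + 19×237.5 + 26×262.5 + 16×287.5 = 18487.5
n = Σf = 73
Mean = 18487.5 / 73 = 253.2534

253.253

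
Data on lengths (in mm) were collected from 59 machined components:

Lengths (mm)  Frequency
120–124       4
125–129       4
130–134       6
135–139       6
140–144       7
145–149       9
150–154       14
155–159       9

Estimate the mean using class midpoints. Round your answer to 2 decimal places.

Midpoints: 122, 127, 132, 137, 142, 147, 152, 157
Σfm = 4×122 + 4×127 + 6×132 + 6×137 + 7×142 + 9×147 + 14×152 + 9×157 = 8468
n = Σf = 59
Mean = 8468 / 59 = 143.5254

143.53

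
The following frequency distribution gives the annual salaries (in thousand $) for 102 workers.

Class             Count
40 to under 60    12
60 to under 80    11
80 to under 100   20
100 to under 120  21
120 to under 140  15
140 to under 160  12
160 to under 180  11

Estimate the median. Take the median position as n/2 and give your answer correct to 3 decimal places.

Cumulative frequencies: 12, 23, 43, 64, 79, 91, 102
n = 102; position = n/2 = 51.
This falls in the class 100 to under 120: L = 100, F = 43, f = 21, h = 20.
Median ≈ 100 + ((51 − 43) / 21) × 20 = 107.6190

107.619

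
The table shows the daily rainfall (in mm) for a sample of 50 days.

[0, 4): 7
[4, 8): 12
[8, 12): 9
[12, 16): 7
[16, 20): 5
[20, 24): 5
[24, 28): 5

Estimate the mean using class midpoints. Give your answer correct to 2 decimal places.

12.08

Midpoints: 2, 6, 10, 14, 18, 22, 26
Σfm = 7×2 + 12×6 + 9×10 + 7×14 + 5×18 + 5×22 + 5×26 = 604
n = Σf = 50
Mean = 604 / 50 = 12.0800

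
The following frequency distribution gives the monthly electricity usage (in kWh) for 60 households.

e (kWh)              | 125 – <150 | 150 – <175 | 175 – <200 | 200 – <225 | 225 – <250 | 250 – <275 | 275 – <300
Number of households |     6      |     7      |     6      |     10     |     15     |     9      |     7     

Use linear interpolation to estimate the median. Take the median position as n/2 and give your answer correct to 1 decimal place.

226.7

Cumulative frequencies: 6, 13, 19, 29, 44, 53, 60
n = 60; position = n/2 = 30.
This falls in the class 225 – <250: L = 225, F = 29, f = 15, h = 25.
Median ≈ 225 + ((30 − 29) / 15) × 25 = 226.6667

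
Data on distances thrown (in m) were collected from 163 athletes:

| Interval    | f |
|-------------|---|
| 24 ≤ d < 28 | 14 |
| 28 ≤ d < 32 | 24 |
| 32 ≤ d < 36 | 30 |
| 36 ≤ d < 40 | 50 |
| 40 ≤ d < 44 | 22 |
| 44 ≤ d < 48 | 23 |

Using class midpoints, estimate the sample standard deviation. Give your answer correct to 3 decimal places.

Midpoints: 26, 30, 34, 38, 42, 46
n = 163, Σfm = 5986, mean = 36.7239
Σfm² = 225420
Σf(m − x̄)² = Σfm² − (Σfm)²/n = 225420 − 5986²/163 = 5590.5767
Sample variance = 5590.5767 / 162 = 34.5097
Standard deviation = √34.5097 = 5.8745

5.874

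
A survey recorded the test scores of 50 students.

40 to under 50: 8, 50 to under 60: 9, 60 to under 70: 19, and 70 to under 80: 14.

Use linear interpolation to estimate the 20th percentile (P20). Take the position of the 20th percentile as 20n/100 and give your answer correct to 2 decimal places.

Cumulative frequencies: 8, 17, 36, 50
n = 50; position = 20n/100 = 10.
This falls in the class 50 to under 60: L = 50, F = 8, f = 9, h = 10.
20th percentile ≈ 50 + ((10 − 8) / 9) × 10 = 52.2222

52.22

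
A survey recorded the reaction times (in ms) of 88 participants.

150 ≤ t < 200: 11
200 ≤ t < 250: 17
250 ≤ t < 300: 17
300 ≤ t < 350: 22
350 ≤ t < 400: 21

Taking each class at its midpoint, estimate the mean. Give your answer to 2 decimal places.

Midpoints: 175, 225, 275, 325, 375
Σfm = 11×175 + 17×225 + 17×275 + 22×325 + 21×375 = 25450
n = Σf = 88
Mean = 25450 / 88 = 289.2045

289.20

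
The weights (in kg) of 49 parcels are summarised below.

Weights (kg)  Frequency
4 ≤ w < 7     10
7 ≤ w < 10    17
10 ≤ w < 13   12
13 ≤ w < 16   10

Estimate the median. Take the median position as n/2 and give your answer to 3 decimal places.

Cumulative frequencies: 10, 27, 39, 49
n = 49; position = n/2 = 24.5.
This falls in the class 7 ≤ w < 10: L = 7, F = 10, f = 17, h = 3.
Median ≈ 7 + ((24.5 − 10) / 17) × 3 = 9.5588

9.559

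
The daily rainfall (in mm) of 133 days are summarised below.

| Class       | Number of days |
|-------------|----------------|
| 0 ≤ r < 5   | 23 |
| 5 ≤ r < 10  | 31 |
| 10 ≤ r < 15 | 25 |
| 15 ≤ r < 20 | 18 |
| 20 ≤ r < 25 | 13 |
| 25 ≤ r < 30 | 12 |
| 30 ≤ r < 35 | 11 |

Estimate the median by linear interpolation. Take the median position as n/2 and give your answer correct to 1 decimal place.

Cumulative frequencies: 23, 54, 79, 97, 110, 122, 133
n = 133; position = n/2 = 66.5.
This falls in the class 10 ≤ r < 15: L = 10, F = 54, f = 25, h = 5.
Median ≈ 10 + ((66.5 − 54) / 25) × 5 = 12.5000

12.5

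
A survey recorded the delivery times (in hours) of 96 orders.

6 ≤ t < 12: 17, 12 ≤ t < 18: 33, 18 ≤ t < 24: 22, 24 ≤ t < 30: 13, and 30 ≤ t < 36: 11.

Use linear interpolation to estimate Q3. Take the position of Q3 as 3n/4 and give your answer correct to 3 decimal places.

Cumulative frequencies: 17, 50, 72, 85, 96
n = 96; position = 3n/4 = 72.
This falls in the class 18 ≤ t < 24: L = 18, F = 50, f = 22, h = 6.
Upper quartile ≈ 18 + ((72 − 50) / 22) × 6 = 24.0000

24.000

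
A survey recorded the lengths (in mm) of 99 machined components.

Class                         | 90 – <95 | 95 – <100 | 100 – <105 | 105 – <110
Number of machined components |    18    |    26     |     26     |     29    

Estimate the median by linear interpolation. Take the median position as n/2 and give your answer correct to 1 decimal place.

101.1

Cumulative frequencies: 18, 44, 70, 99
n = 99; position = n/2 = 49.5.
This falls in the class 100 – <105: L = 100, F = 44, f = 26, h = 5.
Median ≈ 100 + ((49.5 − 44) / 26) × 5 = 101.0577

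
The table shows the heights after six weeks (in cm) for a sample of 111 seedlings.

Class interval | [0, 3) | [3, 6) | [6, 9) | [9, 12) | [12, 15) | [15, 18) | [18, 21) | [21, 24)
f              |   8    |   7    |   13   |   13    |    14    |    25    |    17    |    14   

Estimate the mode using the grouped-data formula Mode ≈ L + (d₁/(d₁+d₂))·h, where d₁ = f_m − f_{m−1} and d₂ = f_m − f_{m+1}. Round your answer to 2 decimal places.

16.74

Modal class: [15, 18) (highest frequency 25).
d₁ = 25 − 14 = 11, d₂ = 25 − 17 = 8
Mode ≈ 15 + (11/(11+8)) × 3 = 15 + 1.7368 = 16.7368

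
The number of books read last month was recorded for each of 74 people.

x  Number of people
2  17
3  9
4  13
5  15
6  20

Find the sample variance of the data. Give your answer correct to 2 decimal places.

2.33

Values: 2, 3, 4, 5, 6
n = 74, Σfx = 308, mean = 4.1622
Σfx² = 1452
Σf(x − x̄)² = Σfx² − (Σfx)²/n = 1452 − 308²/74 = 170.0541
Sample variance = 170.0541 / 73 = 2.3295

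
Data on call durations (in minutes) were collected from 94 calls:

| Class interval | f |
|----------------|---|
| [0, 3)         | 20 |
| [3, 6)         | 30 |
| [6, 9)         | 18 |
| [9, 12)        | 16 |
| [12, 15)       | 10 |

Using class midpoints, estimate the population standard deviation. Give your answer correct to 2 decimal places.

3.84

Midpoints: 1.5, 4.5, 7.5, 10.5, 13.5
n = 94, Σfm = 603, mean = 6.4149
Σfm² = 5251.5
Σf(m − x̄)² = Σfm² − (Σfm)²/n = 5251.5 − 603²/94 = 1383.3191
Population variance = 1383.3191 / 94 = 14.7162
Standard deviation = √14.7162 = 3.8362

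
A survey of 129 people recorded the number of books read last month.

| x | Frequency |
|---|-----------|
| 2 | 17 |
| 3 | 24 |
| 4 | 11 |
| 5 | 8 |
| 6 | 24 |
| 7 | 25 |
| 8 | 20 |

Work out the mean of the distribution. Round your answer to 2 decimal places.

5.19

Values: 2, 3, 4, 5, 6, 7, 8
Σfx = 17×2 + 24×3 + 11×4 + 8×5 + 24×6 + 25×7 + 20×8 = 669
n = Σf = 129
Mean = 669 / 129 = 5.1860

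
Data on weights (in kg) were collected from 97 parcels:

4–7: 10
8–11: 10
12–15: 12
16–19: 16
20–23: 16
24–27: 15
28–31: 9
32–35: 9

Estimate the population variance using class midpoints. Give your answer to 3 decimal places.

Midpoints: 5.5, 9.5, 13.5, 17.5, 21.5, 25.5, 29.5, 33.5
n = 97, Σfm = 1885.5, mean = 19.4381
Σfm² = 43374.25
Σf(m − x̄)² = Σfm² − (Σfm)²/n = 43374.25 − 1885.5²/97 = 6723.6289
Population variance = 6723.6289 / 97 = 69.3158

69.316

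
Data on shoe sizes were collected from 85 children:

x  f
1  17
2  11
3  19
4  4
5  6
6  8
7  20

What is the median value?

Cumulative frequencies: 17, 28, 47, 51, 57, 65, 85
n = 85, so the median is the value in position (n+1)/2 = 43.
Position 43 falls at value 3.

3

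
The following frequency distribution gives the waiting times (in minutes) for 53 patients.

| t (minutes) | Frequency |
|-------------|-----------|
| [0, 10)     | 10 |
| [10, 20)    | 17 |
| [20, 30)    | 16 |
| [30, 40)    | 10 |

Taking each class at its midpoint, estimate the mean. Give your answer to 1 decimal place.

Midpoints: 5, 15, 25, 35
Σfm = 10×5 + 17×15 + 16×25 + 10×35 = 1055
n = Σf = 53
Mean = 1055 / 53 = 19.9057

19.9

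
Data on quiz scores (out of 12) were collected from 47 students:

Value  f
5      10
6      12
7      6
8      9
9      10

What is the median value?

7

Cumulative frequencies: 10, 22, 28, 37, 47
n = 47, so the median is the value in position (n+1)/2 = 24.
Position 24 falls at value 7.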